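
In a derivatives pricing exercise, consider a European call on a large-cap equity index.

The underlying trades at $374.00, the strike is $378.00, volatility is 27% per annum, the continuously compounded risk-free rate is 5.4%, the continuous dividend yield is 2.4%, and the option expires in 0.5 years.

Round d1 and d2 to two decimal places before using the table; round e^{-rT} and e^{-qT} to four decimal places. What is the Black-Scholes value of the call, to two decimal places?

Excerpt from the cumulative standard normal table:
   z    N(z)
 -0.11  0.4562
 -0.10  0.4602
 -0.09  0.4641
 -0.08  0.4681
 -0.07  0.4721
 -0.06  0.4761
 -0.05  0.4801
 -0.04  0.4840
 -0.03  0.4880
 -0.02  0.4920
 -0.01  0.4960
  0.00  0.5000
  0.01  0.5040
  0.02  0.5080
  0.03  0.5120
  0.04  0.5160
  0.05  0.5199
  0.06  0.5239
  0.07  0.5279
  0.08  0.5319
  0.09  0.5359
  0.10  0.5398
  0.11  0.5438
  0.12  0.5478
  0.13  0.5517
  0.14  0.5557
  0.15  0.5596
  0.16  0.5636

$28.73

T = 0.5;  σ√T = 0.1909
ln(S/K) + (r − q + σ²/2)T = ln(374/378) + (0.054 − 0.024 + 0.27²/2)·0.5 = -0.0106 + 0.0332 = 0.0226
d₁ = 0.0226 / 0.1909 = 0.1183 → 0.12
d₂ = d₁ − σ√T = 0.1183 − 0.1909 = -0.0726 → -0.07
exp(−qT) = exp(−0.024·0.5) = 0.9881;  exp(−rT) = exp(−0.054·0.5) = 0.9734
N(d₁) = N(0.12) = 0.5478;  N(d₂) = N(-0.07) = 0.4721
C = 374·0.9881·0.5478 − 378·0.9734·0.4721 = 202.4392 − 173.7069 = 28.7322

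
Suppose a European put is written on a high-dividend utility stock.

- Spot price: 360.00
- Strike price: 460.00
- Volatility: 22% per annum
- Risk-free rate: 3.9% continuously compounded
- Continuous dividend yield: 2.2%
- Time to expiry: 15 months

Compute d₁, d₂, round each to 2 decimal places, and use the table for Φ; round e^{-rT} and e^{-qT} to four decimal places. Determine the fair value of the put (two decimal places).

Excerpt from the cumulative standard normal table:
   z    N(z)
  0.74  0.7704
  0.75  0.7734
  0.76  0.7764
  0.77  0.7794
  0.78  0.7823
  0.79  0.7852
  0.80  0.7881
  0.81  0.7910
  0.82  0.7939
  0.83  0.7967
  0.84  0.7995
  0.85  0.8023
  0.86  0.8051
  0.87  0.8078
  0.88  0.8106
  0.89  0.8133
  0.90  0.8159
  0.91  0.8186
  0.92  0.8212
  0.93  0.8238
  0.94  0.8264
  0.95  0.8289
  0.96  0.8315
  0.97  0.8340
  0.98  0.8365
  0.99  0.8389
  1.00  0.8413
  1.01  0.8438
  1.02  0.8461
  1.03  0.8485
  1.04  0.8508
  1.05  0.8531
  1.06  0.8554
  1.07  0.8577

σ√T = 0.22 × 1.1180 = 0.2460
d₁ = [ln(360/460) + (0.039 − 0.022 + 0.22²/2)·1.25] / 0.2460 = [-0.2451 + 0.0515] / 0.2460 = -0.7872 → -0.79
d₂ = d₁ − σ√T = -0.7872 − 0.2460 = -1.0332 → -1.03
exp(−qT) = exp(−0.022·1.25) = 0.9729;  exp(−rT) = exp(−0.039·1.25) = 0.9524
N(−d₂) = N(1.03) = 0.8485;  N(−d₁) = N(0.79) = 0.7852
P = 460·0.9524·0.8485 − 360·0.9729·0.7852 = 371.7312 − 275.0116 = 96.7197

96.72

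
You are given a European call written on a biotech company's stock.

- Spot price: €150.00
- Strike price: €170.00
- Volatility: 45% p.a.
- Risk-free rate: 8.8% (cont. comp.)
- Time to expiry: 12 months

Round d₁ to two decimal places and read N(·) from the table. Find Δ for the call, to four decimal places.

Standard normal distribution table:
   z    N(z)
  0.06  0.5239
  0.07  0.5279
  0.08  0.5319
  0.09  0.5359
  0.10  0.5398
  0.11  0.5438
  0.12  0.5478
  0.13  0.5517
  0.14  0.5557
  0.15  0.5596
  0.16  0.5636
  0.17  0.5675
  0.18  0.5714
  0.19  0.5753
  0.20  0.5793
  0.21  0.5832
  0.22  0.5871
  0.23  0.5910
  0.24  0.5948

σ√T = 0.45·√1 = 0.4500
d₁ = [ln(150/170) + (0.088 + 0.45²/2)·1] / 0.4500 = [-0.1252 + 0.1893] / 0.4500 = 0.1424 ≈ 0.14
N(d₁) = N(0.14) = 0.5557
Δ_call = N(d₁) = 0.5557

0.5557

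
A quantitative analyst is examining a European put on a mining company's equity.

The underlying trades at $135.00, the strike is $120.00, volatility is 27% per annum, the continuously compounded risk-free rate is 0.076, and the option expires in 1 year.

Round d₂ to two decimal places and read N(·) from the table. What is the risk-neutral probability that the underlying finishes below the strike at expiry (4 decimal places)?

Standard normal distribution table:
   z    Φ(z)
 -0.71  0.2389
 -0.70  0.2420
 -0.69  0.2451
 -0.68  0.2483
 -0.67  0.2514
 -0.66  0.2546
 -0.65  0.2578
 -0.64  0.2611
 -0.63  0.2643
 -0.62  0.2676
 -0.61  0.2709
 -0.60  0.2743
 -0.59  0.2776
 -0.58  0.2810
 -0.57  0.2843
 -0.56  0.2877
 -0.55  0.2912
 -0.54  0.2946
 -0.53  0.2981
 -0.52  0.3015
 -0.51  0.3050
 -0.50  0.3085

T = 1;  σ√T = 0.2700
d₁ = [ln(135/120) + (0.076 + 0.27²/2)·1] / 0.2700 = [0.1178 + 0.1124] / 0.2700 = 0.8527 ≈ 0.85
d₂ = d₁ − σ√T = 0.8527 − 0.2700 = 0.5827 ≈ 0.58
Risk-neutral Pr[S_T < K] = N(−d₂) = N(-0.58) = 0.2810

0.2810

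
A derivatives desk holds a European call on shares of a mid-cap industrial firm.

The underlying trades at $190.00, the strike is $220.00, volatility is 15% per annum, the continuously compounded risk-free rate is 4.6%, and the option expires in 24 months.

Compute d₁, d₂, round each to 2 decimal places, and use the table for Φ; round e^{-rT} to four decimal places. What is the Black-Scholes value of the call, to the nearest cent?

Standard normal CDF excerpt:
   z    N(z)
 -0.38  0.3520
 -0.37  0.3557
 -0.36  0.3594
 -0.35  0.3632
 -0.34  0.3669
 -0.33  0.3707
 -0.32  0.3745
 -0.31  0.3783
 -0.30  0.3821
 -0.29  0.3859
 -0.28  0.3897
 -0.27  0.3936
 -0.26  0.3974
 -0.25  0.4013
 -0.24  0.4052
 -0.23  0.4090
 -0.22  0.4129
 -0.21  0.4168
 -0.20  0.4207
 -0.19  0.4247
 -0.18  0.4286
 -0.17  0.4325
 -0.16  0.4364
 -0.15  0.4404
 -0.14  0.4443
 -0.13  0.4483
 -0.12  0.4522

$11.56

σ√T = 0.15 × 1.4142 = 0.2121
d₁ = [ln(190/220) + (0.046 + 0.15²/2)·2] / 0.2121 = [-0.1466 + 0.1145] / 0.2121 = -0.1513 ≈ -0.15
d₂ = d₁ − σ√T = -0.1513 − 0.2121 = -0.3635 ≈ -0.36
exp(−rT) = exp(−0.046·2) = 0.9121
C = 190·N(-0.15) − 220·0.9121·N(-0.36) = 190·0.4404 − 220·0.9121·0.3594 = 83.6760 − 72.1179 = 11.5581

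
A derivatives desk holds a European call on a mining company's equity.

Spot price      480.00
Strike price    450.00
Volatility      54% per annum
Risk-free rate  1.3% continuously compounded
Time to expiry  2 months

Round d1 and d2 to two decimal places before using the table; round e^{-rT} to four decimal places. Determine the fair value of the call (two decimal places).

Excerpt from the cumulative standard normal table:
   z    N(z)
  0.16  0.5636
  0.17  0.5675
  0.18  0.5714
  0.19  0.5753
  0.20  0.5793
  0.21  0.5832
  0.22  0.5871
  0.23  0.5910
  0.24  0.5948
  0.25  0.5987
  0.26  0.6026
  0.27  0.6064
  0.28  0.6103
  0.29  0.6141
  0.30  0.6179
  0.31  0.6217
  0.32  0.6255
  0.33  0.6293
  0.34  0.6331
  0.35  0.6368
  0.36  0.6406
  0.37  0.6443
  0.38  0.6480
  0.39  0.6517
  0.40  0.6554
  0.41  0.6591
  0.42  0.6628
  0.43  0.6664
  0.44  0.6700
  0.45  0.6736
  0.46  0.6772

58.05

T = 0.1667;  σ√T = 0.2205
d₁ = [ln(480/450) + (0.013 + ½·0.54²)·0.1667] / (σ√T) = (0.0645 + 0.0265) / 0.2205 = 0.4128 ⇒ 0.41
d₂ = 0.4128 − 0.2205 = 0.1924 ⇒ 0.19
e^(−rT) = e^(−0.013·0.1667) = 0.9978
C = 480·N(0.41) − 450·0.9978·N(0.19) = 480·0.6591 − 450·0.9978·0.5753 = 316.3680 − 258.3155 = 58.0525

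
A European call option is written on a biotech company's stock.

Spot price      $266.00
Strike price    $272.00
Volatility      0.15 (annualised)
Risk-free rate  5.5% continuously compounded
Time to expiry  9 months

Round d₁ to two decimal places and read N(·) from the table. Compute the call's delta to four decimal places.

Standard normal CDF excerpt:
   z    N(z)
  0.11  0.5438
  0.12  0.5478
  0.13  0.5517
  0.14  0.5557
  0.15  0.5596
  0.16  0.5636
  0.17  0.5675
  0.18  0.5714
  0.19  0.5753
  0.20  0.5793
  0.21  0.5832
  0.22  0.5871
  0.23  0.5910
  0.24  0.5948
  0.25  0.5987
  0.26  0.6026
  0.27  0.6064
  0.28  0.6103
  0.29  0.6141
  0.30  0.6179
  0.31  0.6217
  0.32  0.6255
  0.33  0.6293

σ√T = 0.15 × 0.8660 = 0.1299
d₁ = [ln(266/272) + (0.055 + 0.15²/2)·0.75] / 0.1299 = [-0.0223 + 0.0497] / 0.1299 = 0.2108 which rounds to 0.21
N(d₁) = N(0.21) = 0.5832
Δ_call = N(d₁) = 0.5832

0.5832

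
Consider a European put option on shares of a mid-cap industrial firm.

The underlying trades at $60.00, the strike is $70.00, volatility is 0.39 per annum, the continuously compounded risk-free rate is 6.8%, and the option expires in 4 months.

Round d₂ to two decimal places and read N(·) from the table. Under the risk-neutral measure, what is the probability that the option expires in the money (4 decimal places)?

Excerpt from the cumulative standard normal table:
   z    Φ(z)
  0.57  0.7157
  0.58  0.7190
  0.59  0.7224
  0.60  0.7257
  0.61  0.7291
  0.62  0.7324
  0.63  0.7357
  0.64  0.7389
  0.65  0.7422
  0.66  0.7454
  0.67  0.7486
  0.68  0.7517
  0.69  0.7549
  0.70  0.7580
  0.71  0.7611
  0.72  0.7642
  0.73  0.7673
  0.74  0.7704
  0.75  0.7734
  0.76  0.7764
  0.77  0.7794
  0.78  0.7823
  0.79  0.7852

σ√T = 0.39 × 0.5774 = 0.2252
ln(S/K) + (r + σ²/2)T = ln(60/70) + (0.068 + 0.39²/2)·0.3333 = -0.1542 + 0.0480 = -0.1061
d₁ = -0.1061 / 0.2252 = -0.4714 ⇒ -0.47
d₂ = d₁ − σ√T = -0.4714 − 0.2252 = -0.6965 ⇒ -0.70
Risk-neutral Pr[S_T < K] = N(−d₂) = N(0.70) = 0.7580

0.7580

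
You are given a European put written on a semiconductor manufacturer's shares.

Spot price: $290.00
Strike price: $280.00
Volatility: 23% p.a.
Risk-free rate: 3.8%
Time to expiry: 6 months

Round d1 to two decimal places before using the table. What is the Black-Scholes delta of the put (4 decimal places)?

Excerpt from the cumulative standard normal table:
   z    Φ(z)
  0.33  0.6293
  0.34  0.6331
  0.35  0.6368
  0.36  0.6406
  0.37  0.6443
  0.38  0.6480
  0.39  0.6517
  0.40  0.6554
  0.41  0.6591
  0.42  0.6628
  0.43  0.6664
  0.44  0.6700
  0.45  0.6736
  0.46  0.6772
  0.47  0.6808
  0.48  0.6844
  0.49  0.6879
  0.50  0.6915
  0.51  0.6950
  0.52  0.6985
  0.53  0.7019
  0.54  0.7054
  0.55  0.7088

-0.3409

σ√T = 0.23 × 0.7071 = 0.1626
ln(S/K) + (r + σ²/2)T = ln(290/280) + (0.038 + 0.23²/2)·0.5 = 0.0351 + 0.0322 = 0.0673
d₁ = 0.0673 / 0.1626 = 0.4139 → 0.41
N(d₁) = N(0.41) = 0.6591
Δ_put = N(d₁) − 1 = 0.6591 − 1 = -0.3409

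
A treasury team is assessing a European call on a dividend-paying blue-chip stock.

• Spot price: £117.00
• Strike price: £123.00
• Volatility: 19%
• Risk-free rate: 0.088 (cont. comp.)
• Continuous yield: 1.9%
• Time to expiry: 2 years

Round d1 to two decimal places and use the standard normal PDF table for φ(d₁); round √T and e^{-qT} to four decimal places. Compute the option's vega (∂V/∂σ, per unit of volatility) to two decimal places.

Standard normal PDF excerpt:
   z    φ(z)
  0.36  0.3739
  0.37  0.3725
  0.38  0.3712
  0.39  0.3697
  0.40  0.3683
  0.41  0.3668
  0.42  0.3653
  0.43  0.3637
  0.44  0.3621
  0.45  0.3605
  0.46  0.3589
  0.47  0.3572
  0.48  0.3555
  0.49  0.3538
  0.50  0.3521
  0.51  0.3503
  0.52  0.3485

57.17

T = 2;  σ√T = 0.2687
d₁ = [ln(117/123) + (0.088 − 0.019 + ½·0.19²)·2] / (σ√T) = (-0.0500 + 0.1741) / 0.2687 = 0.4618 which rounds to 0.46
√T = √2 = 1.4142
φ(d₁) = φ(0.46) = 0.3589
e^(−qT) = e^(−0.019·2) = 0.9627
vega = S·e^(−qT)·φ(d₁)·√T = 117·0.9627·0.3589·1.4142 = 57.1691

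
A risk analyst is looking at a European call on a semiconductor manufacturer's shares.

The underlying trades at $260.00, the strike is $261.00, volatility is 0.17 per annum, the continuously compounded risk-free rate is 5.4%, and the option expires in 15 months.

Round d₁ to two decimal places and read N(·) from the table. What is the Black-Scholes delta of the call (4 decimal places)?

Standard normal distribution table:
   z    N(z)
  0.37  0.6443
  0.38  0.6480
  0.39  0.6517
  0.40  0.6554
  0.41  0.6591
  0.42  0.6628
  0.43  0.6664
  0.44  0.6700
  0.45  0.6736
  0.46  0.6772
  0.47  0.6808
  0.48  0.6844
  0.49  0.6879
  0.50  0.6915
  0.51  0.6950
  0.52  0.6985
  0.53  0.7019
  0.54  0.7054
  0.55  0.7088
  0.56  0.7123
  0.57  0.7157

σ√T = 0.17 × 1.1180 = 0.1901
ln(S/K) + (r + σ²/2)T = ln(260/261) + (0.054 + 0.17²/2)·1.25 = -0.0038 + 0.0856 = 0.0817
d₁ = 0.0817 / 0.1901 = 0.4300 ⇒ 0.43
N(d₁) = N(0.43) = 0.6664
Δ_call = N(d₁) = 0.6664

0.6664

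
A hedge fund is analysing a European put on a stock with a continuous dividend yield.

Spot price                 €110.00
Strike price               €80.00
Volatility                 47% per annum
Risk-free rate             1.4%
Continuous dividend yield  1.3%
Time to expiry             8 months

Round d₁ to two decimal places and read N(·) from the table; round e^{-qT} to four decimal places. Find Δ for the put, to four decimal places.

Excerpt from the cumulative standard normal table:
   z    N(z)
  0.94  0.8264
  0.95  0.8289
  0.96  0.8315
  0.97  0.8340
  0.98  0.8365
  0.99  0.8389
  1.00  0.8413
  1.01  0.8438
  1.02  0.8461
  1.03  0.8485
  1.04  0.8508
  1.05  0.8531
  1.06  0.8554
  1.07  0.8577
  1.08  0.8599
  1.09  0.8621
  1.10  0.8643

σ√T = 0.47 × 0.8165 = 0.3838
d₁ = [ln(110/80) + (0.014 − 0.013 + 0.47²/2)·0.6667] / 0.3838 = [0.3185 + 0.0743] / 0.3838 = 1.0235 ≈ 1.02
N(d₁) = N(1.02) = 0.8461
Δ_put = e^(−qT)·(N(d₁) − 1) = 0.9914·(0.8461 − 1) = -0.1526

-0.1526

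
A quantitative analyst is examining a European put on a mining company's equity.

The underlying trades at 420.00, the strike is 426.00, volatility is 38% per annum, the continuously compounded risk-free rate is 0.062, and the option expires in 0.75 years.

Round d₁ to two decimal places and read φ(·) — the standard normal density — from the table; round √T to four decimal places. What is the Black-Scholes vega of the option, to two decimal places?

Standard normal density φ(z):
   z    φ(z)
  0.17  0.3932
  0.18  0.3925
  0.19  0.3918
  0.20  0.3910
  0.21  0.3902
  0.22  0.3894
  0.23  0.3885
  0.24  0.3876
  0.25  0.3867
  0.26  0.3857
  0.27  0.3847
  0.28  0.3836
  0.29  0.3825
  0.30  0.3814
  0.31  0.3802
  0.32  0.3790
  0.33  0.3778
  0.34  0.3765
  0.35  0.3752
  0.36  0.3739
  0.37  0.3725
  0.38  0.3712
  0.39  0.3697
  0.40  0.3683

140.29

σ√T = 0.38 × 0.8660 = 0.3291
d₁ = [ln(420/426) + (0.062 + 0.38²/2)·0.75] / 0.3291 = [-0.0142 + 0.1006] / 0.3291 = 0.2627 ⇒ 0.26
√T = √0.75 = 0.8660
φ(d₁) = φ(0.26) = 0.3857
vega = S·φ(d₁)·√T = 420·0.3857·0.8660 = 140.2868
(The call has the same vega.)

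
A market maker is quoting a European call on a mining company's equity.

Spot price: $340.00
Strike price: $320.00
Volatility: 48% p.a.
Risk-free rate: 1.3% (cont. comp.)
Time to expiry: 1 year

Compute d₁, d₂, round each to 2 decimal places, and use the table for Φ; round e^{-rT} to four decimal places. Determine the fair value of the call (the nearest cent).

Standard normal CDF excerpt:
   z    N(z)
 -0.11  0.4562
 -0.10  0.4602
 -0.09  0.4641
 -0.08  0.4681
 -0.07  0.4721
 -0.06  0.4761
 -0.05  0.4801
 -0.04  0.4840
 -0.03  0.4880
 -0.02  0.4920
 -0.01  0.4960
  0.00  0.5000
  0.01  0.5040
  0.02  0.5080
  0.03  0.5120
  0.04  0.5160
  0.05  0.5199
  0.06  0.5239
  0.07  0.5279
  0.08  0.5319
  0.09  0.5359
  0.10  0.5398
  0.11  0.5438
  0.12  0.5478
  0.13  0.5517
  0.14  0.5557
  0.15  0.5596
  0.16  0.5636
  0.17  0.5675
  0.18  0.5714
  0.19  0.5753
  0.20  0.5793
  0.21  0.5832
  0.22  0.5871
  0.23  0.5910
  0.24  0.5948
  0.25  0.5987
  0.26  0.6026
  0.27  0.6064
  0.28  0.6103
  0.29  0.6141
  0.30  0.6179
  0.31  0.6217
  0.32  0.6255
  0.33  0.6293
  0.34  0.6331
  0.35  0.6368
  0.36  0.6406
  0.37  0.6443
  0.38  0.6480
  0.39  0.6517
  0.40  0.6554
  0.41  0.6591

σ√T = 0.48·√1 = 0.4800
d₁ = [ln(340/320) + (0.013 + ½·0.48²)·1] / (σ√T) = (0.0606 + 0.1282) / 0.4800 = 0.3934 → 0.39
d₂ = 0.3934 − 0.4800 = -0.0866 → -0.09
exp(−rT) = exp(−0.013·1) = 0.9871
N(d₁) = N(0.39) = 0.6517;  N(d₂) = N(-0.09) = 0.4641
C = 340·0.6517 − 320·0.9871·0.4641 = 221.5780 − 146.5962 = 74.9818

$74.98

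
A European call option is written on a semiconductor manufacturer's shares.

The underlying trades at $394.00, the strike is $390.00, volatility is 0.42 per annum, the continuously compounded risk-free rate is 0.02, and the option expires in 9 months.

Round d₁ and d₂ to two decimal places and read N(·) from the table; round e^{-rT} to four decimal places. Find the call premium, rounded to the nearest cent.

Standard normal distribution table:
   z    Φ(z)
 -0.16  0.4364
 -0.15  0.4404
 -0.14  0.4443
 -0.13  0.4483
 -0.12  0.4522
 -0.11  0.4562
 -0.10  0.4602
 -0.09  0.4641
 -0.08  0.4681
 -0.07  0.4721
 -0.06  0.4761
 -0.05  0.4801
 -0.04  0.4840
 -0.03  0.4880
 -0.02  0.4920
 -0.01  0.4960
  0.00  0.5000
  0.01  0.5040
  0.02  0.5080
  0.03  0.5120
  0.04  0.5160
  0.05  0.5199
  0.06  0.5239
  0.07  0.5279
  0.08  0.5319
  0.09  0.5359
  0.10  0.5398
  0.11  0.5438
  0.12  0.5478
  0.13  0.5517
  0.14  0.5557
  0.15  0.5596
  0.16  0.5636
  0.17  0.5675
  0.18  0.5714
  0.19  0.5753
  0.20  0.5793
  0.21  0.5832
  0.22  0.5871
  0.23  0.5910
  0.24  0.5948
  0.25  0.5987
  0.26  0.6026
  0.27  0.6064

$60.62

σ√T = 0.42·√0.75 = 0.3637
d₁ = [ln(394/390) + (0.02 + 0.42²/2)·0.75] / 0.3637 = [0.0102 + 0.0811] / 0.3637 = 0.2512 ⇒ 0.25
d₂ = d₁ − σ√T = 0.2512 − 0.3637 = -0.1126 ⇒ -0.11
e^(−rT) = e^(−0.02·0.75) = 0.9851
N(d₁) = N(0.25) = 0.5987;  N(d₂) = N(-0.11) = 0.4562
C = 394·0.5987 − 390·0.9851·0.4562 = 235.8878 − 175.2670 = 60.6208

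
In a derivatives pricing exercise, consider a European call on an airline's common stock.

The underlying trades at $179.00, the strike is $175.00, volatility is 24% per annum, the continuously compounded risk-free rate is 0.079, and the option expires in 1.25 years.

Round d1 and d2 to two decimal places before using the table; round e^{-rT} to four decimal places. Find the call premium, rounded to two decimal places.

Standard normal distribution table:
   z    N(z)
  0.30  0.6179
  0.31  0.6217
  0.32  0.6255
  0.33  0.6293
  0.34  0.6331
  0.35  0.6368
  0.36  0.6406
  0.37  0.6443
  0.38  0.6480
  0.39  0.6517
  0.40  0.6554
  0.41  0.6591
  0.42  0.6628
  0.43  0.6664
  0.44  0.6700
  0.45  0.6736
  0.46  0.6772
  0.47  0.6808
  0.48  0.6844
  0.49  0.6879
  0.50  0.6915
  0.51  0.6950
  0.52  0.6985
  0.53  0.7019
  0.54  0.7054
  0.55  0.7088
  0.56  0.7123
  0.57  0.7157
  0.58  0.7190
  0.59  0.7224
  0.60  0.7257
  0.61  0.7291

$30.14

T = 1.25;  σ√T = 0.2683
d₁ = [ln(179/175) + (0.079 + ½·0.24²)·1.25] / (σ√T) = (0.0226 + 0.1348) / 0.2683 = 0.5864 ⇒ 0.59
d₂ = 0.5864 − 0.2683 = 0.3181 ⇒ 0.32
e^(−rT) = e^(−0.079·1.25) = 0.9060
N(d₁) = N(0.59) = 0.7224;  N(d₂) = N(0.32) = 0.6255
C = 179·0.7224 − 175·0.9060·0.6255 = 129.3096 − 99.1730 = 30.1366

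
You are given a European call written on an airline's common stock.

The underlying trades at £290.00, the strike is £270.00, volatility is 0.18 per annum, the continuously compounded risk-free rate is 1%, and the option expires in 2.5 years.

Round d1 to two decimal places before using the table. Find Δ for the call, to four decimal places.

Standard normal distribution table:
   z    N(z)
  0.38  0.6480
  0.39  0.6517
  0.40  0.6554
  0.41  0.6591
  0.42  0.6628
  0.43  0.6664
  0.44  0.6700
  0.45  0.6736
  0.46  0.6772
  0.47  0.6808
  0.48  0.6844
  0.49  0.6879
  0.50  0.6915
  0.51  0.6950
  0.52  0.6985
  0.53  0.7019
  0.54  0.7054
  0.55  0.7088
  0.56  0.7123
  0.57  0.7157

σ√T = 0.18·√2.5 = 0.2846
ln(S/K) + (r + σ²/2)T = ln(290/270) + (0.01 + 0.18²/2)·2.5 = 0.0715 + 0.0655 = 0.1370
d₁ = 0.1370 / 0.2846 = 0.4812 → 0.48
N(d₁) = N(0.48) = 0.6844
Δ_call = N(d₁) = 0.6844

0.6844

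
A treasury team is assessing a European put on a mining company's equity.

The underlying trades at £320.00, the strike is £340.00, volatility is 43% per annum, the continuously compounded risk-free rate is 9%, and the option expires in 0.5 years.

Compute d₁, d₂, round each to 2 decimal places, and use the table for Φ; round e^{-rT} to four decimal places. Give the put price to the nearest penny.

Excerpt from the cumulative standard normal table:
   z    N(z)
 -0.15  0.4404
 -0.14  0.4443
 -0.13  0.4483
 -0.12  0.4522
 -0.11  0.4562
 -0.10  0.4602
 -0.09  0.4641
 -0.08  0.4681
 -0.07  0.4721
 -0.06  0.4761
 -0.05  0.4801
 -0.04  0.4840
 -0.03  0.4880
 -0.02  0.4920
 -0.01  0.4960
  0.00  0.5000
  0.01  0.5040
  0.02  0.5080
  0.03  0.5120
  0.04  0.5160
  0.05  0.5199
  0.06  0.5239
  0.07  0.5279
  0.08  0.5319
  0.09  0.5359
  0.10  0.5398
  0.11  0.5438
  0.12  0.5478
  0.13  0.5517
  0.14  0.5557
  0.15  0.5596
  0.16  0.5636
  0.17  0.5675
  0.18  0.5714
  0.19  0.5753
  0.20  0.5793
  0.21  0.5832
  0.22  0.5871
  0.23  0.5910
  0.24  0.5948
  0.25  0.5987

σ√T = 0.43·√0.5 = 0.3041
d₁ = [ln(320/340) + (0.09 + ½·0.43²)·0.5] / (σ√T) = (-0.0606 + 0.0912) / 0.3041 = 0.1006 → 0.10
d₂ = 0.1006 − 0.3041 = -0.2034 → -0.20
e^(−rT) = e^(−0.09·0.5) = 0.9560
P = 340·0.9560·N(0.20) − 320·N(-0.10) = 340·0.9560·0.5793 − 320·0.4602 = 188.2957 − 147.2640 = 41.0317

£41.03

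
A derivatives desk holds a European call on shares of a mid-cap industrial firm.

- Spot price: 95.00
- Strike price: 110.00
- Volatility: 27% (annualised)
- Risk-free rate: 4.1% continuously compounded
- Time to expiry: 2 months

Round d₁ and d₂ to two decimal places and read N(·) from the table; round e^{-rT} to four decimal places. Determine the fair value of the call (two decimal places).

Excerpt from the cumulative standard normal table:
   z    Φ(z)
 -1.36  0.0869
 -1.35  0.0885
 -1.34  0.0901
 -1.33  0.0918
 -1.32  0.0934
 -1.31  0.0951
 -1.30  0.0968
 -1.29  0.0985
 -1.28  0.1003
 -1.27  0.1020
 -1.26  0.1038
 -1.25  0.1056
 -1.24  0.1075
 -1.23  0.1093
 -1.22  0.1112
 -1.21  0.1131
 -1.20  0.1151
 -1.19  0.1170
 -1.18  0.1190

T = 0.1667;  σ√T = 0.1102
d₁ = [ln(95/110) + (0.041 + ½·0.27²)·0.1667] / (σ√T) = (-0.1466 + 0.0129) / 0.1102 = -1.2129 ⇒ -1.21
d₂ = -1.2129 − 0.1102 = -1.3231 ⇒ -1.32
e^(−rT) = e^(−0.041·0.1667) = 0.9932
C = 95·N(-1.21) − 110·0.9932·N(-1.32) = 95·0.1131 − 110·0.9932·0.0934 = 10.7445 − 10.2041 = 0.5404

0.54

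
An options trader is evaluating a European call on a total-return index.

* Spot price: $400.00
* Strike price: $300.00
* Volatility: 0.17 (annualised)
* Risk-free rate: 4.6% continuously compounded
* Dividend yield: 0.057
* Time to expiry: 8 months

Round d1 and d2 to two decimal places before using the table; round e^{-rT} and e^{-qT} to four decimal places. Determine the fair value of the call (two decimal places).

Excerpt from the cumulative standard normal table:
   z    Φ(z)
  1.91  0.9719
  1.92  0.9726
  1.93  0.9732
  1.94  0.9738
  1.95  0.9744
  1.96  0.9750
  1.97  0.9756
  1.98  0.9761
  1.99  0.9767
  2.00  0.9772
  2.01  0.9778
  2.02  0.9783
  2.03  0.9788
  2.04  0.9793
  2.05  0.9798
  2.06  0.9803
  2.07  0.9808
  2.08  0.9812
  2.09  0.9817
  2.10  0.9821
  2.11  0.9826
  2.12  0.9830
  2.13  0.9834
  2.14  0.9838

σ√T = 0.17 × 0.8165 = 0.1388
d₁ = [ln(400/300) + (0.046 − 0.057 + 0.17²/2)·0.6667] / 0.1388 = [0.2877 + 0.0023] / 0.1388 = 2.0891 which rounds to 2.09
d₂ = d₁ − σ√T = 2.0891 − 0.1388 = 1.9503 which rounds to 1.95
exp(−qT) = exp(−0.057·0.6667) = 0.9627;  exp(−rT) = exp(−0.046·0.6667) = 0.9698
N(d₁) = N(2.09) = 0.9817;  N(d₂) = N(1.95) = 0.9744
C = 400·0.9627·0.9817 − 300·0.9698·0.9744 = 378.0330 − 283.4919 = 94.5411

$94.54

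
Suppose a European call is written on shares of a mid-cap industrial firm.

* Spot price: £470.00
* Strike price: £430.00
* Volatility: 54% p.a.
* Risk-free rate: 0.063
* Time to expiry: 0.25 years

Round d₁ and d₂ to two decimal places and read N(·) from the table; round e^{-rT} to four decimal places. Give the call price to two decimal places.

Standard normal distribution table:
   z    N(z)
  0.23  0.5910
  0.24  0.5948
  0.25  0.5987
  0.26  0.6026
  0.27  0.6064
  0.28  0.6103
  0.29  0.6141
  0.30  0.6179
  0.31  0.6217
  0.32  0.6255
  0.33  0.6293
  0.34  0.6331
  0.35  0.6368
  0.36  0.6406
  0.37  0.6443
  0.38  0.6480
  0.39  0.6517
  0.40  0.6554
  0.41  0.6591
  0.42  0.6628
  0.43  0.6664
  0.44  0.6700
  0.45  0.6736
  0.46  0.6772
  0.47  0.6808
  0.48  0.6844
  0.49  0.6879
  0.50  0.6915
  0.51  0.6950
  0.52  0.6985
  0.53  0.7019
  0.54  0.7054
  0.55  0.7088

£74.87

σ√T = 0.54 × 0.5000 = 0.2700
d₁ = [ln(470/430) + (0.063 + 0.54²/2)·0.25] / 0.2700 = [0.0889 + 0.0522] / 0.2700 = 0.5228 → 0.52
d₂ = d₁ − σ√T = 0.5228 − 0.2700 = 0.2528 → 0.25
e^(−rT) = e^(−0.063·0.25) = 0.9844
C = 470·N(0.52) − 430·0.9844·N(0.25) = 470·0.6985 − 430·0.9844·0.5987 = 328.2950 − 253.4249 = 74.8701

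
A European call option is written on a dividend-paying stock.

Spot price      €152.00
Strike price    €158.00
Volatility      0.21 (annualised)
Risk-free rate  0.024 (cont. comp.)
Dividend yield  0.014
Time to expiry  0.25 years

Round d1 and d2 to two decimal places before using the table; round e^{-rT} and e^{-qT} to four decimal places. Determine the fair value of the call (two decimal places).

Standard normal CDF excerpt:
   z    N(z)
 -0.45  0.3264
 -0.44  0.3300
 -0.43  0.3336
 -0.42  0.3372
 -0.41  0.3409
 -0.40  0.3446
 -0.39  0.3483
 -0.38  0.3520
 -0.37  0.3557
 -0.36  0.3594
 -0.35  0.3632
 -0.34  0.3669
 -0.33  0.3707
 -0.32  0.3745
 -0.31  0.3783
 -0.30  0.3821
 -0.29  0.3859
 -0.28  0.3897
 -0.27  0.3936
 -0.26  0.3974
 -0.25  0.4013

€4.33

T = 0.25;  σ√T = 0.1050
ln(S/K) + (r − q + σ²/2)T = ln(152/158) + (0.024 − 0.014 + 0.21²/2)·0.25 = -0.0387 + 0.0080 = -0.0307
d₁ = -0.0307 / 0.1050 = -0.2924 → -0.29
d₂ = d₁ − σ√T = -0.2924 − 0.1050 = -0.3974 → -0.40
e^(−qT) = e^(−0.014·0.25) = 0.9965;  e^(−rT) = e^(−0.024·0.25) = 0.9940
N(d₁) = N(-0.29) = 0.3859;  N(d₂) = N(-0.40) = 0.3446
C = 152·0.9965·0.3859 − 158·0.9940·0.3446 = 58.4515 − 54.1201 = 4.3314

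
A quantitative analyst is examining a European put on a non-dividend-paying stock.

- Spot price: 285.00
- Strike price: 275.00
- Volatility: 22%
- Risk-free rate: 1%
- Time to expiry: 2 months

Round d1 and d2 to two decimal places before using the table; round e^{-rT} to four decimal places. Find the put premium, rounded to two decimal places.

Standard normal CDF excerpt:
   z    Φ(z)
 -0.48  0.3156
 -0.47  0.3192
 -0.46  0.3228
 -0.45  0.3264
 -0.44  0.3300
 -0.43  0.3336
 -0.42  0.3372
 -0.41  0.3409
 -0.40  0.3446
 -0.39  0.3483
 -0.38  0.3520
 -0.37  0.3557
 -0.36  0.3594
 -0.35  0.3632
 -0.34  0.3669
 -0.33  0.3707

5.65

T = 0.1667;  σ√T = 0.0898
d₁ = [ln(285/275) + (0.01 + 0.22²/2)·0.1667] / 0.0898 = [0.0357 + 0.0057] / 0.0898 = 0.4612 ⇒ 0.46
d₂ = d₁ − σ√T = 0.4612 − 0.0898 = 0.3713 ⇒ 0.37
exp(−rT) = exp(−0.01·0.1667) = 0.9983
P = 275·0.9983·N(-0.37) − 285·N(-0.46) = 275·0.9983·0.3557 − 285·0.3228 = 97.6512 − 91.9980 = 5.6532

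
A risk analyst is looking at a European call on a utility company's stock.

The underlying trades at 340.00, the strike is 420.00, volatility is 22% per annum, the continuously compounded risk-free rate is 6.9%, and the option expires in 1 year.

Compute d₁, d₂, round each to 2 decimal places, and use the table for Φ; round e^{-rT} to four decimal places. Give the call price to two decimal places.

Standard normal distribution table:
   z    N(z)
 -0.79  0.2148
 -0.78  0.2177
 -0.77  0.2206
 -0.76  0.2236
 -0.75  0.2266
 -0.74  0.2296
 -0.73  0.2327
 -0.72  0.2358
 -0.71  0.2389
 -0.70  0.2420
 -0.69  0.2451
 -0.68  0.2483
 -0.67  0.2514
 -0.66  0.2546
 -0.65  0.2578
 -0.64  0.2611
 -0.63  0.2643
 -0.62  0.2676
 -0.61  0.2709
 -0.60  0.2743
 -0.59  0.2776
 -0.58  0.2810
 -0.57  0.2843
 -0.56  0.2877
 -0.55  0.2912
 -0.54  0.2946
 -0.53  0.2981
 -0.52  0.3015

σ√T = 0.22·√1 = 0.2200
d₁ = [ln(340/420) + (0.069 + 0.22²/2)·1] / 0.2200 = [-0.2113 + 0.0932] / 0.2200 = -0.5369 which rounds to -0.54
d₂ = d₁ − σ√T = -0.5369 − 0.2200 = -0.7569 which rounds to -0.76
exp(−rT) = exp(−0.069·1) = 0.9333
C = 340·N(-0.54) − 420·0.9333·N(-0.76) = 340·0.2946 − 420·0.9333·0.2236 = 100.1640 − 87.6481 = 12.5159

12.52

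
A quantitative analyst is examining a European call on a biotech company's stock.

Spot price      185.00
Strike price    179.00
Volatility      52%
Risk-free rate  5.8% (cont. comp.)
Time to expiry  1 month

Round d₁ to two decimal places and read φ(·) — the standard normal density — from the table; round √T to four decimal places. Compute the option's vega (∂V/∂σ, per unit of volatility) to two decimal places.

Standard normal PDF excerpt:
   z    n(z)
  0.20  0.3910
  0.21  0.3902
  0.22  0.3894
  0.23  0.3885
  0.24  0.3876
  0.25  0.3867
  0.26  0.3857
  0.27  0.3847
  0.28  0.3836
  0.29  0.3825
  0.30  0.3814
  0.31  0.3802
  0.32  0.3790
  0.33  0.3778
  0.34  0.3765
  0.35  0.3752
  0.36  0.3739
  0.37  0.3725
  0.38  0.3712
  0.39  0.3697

20.18

σ√T = 0.52 × 0.2887 = 0.1501
d₁ = [ln(185/179) + (0.058 + 0.52²/2)·0.08333] / 0.1501 = [0.0330 + 0.0161] / 0.1501 = 0.3269 → 0.33
√T = √0.08333 = 0.2887
φ(d₁) = φ(0.33) = 0.3778
vega = S·φ(d₁)·√T = 185·0.3778·0.2887 = 20.1781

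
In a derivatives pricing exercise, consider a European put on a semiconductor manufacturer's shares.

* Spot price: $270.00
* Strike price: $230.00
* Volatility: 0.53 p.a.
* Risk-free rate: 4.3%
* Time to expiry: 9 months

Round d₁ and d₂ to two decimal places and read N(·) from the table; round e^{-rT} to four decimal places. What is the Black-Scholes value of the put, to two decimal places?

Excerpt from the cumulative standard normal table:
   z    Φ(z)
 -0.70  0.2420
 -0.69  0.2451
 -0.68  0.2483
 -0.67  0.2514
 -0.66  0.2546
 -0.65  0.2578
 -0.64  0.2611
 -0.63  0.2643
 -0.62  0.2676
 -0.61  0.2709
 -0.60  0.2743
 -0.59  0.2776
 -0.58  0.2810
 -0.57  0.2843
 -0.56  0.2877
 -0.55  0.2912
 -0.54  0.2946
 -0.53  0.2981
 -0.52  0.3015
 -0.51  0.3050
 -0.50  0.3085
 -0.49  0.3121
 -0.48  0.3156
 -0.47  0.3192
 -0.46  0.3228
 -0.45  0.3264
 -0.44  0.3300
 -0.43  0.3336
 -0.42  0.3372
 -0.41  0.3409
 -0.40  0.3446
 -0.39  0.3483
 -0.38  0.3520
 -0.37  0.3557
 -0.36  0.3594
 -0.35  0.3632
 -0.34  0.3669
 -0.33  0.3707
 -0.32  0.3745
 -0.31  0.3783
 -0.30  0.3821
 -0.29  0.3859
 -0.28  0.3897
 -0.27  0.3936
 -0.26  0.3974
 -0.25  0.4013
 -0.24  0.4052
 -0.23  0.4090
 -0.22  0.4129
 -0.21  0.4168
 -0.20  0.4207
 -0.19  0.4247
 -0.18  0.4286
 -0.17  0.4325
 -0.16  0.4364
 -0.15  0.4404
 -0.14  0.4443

$24.98

T = 0.75;  σ√T = 0.4590
d₁ = [ln(270/230) + (0.043 + 0.53²/2)·0.75] / 0.4590 = [0.1603 + 0.1376] / 0.4590 = 0.6491 ⇒ 0.65
d₂ = d₁ − σ√T = 0.6491 − 0.4590 = 0.1901 ⇒ 0.19
exp(−rT) = exp(−0.043·0.75) = 0.9683
P = 230·0.9683·N(-0.19) − 270·N(-0.65) = 230·0.9683·0.4247 − 270·0.2578 = 94.5845 − 69.6060 = 24.9785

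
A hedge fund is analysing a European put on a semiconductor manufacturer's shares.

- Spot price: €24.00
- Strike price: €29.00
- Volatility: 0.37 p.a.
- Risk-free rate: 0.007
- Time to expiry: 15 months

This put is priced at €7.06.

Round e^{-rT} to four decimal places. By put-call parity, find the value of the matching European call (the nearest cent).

€2.31

exp(−rT) = exp(−0.007·1.25) = 0.9913
Put-call parity: C − P = S − K·e^(−rT) = 24 − 29·0.9913 = 24 − 28.7477 = -4.7477
C = P + (C − P) = 7.06 + (-4.7477) = 2.3123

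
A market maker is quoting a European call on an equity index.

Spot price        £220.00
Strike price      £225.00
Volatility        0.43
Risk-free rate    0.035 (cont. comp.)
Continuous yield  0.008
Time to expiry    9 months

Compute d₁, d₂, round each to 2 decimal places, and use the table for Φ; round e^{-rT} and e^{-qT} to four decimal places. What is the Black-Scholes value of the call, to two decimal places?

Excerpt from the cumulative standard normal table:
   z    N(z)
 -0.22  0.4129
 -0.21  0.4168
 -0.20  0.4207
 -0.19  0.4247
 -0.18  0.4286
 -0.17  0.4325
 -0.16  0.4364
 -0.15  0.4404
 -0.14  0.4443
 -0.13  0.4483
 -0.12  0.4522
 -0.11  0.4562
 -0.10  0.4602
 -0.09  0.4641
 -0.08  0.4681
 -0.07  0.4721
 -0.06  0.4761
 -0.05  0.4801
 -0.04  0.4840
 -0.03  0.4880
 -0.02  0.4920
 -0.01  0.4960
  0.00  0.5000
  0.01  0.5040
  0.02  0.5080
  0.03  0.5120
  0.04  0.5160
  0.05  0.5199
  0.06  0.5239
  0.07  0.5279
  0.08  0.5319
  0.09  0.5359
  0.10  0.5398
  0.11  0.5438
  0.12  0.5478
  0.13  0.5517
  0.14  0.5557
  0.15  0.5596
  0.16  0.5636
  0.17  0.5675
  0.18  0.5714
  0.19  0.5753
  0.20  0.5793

T = 0.75;  σ√T = 0.3724
ln(S/K) + (r − q + σ²/2)T = ln(220/225) + (0.035 − 0.008 + 0.43²/2)·0.75 = -0.0225 + 0.0896 = 0.0671
d₁ = 0.0671 / 0.3724 = 0.1802 which rounds to 0.18
d₂ = d₁ − σ√T = 0.1802 − 0.3724 = -0.1922 which rounds to -0.19
exp(−qT) = exp(−0.008·0.75) = 0.9940;  exp(−rT) = exp(−0.035·0.75) = 0.9741
N(d₁) = N(0.18) = 0.5714;  N(d₂) = N(-0.19) = 0.4247
C = 220·0.9940·0.5714 − 225·0.9741·0.4247 = 124.9538 − 93.0826 = 31.8712

£31.87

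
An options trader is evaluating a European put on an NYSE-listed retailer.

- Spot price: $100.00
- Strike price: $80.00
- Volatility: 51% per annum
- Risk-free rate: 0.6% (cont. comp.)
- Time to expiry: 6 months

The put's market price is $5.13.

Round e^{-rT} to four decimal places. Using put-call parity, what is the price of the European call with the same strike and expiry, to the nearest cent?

$25.37

exp(−rT) = exp(−0.006·0.5) = 0.9970
Put-call parity: C − P = S − K·e^(−rT) = 100 − 80·0.9970 = 100 − 79.7600 = 20.2400
C = P + (C − P) = 5.13 + (20.2400) = 25.3700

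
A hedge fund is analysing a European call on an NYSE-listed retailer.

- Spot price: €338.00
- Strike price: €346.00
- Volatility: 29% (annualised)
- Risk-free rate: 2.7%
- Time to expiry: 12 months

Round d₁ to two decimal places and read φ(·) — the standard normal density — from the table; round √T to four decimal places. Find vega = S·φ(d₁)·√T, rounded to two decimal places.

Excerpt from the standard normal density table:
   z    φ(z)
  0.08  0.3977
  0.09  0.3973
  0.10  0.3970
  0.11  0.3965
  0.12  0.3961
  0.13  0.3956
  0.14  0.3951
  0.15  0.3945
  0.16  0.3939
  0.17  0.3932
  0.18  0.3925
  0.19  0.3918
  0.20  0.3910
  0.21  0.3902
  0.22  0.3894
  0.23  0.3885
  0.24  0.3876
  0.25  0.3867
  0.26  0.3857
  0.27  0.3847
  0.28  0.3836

133.14

T = 1;  σ√T = 0.2900
d₁ = [ln(338/346) + (0.027 + 0.29²/2)·1] / 0.2900 = [-0.0234 + 0.0691] / 0.2900 = 0.1574 which rounds to 0.16
√T = √1 = 1.0000
φ(d₁) = φ(0.16) = 0.3939
vega = S·φ(d₁)·√T = 338·0.3939·1.0000 = 133.1382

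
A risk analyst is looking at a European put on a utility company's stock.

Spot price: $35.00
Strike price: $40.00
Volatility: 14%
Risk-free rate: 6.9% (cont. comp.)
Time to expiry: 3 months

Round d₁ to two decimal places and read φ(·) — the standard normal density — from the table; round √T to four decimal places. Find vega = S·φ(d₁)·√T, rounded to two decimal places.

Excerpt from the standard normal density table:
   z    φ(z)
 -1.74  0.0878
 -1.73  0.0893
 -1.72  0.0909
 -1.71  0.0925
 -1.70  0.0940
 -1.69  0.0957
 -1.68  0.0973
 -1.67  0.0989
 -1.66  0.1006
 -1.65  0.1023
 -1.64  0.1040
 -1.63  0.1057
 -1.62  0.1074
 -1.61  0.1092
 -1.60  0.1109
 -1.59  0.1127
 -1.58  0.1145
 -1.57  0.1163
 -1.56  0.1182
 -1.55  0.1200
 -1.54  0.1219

σ√T = 0.14·√0.25 = 0.0700
ln(S/K) + (r + σ²/2)T = ln(35/40) + (0.069 + 0.14²/2)·0.25 = -0.1335 + 0.0197 = -0.1138
d₁ = -0.1138 / 0.0700 = -1.6262 ⇒ -1.63
√T = √0.25 = 0.5000
φ(d₁) = φ(-1.63) = 0.1057
vega = S·φ(d₁)·√T = 35·0.1057·0.5000 = 1.8498

1.85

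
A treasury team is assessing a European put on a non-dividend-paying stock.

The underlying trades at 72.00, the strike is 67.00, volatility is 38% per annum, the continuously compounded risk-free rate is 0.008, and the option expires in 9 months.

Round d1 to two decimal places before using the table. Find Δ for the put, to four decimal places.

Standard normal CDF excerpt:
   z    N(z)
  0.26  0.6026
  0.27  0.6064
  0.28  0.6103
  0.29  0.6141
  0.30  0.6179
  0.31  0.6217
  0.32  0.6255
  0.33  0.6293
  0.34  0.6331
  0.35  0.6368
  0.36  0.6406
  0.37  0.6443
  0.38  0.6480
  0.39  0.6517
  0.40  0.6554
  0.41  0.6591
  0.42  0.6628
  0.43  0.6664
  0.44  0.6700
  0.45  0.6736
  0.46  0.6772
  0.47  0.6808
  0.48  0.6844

-0.3446

σ√T = 0.38 × 0.8660 = 0.3291
ln(S/K) + (r + σ²/2)T = ln(72/67) + (0.008 + 0.38²/2)·0.75 = 0.0720 + 0.0601 = 0.1321
d₁ = 0.1321 / 0.3291 = 0.4015 ≈ 0.40
N(d₁) = N(0.40) = 0.6554
Δ_put = N(d₁) − 1 = 0.6554 − 1 = -0.3446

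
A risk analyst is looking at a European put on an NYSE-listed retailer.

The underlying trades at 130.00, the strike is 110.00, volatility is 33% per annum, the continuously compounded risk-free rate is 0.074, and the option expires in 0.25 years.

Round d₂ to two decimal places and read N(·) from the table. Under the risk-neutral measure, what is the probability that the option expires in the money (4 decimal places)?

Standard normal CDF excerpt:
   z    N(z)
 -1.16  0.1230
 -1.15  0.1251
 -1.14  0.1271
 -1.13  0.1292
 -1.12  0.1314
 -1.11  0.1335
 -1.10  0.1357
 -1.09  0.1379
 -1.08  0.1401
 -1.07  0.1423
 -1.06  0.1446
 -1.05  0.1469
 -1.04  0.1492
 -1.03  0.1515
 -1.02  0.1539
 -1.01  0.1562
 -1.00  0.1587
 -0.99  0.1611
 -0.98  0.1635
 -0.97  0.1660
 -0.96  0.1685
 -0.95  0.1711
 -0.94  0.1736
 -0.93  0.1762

σ√T = 0.33·√0.25 = 0.1650
ln(S/K) + (r + σ²/2)T = ln(130/110) + (0.074 + 0.33²/2)·0.25 = 0.1671 + 0.0321 = 0.1992
d₁ = 0.1992 / 0.1650 = 1.2071 which rounds to 1.21
d₂ = d₁ − σ√T = 1.2071 − 0.1650 = 1.0421 which rounds to 1.04
Pr(exercise) under Q = N(−d₂) = N(-1.04) = 0.1492

0.1492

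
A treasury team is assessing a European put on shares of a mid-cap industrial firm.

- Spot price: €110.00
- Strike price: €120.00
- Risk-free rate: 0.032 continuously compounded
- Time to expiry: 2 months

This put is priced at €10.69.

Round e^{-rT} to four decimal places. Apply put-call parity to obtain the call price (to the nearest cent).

e^(−rT) = e^(−0.032·0.1667) = 0.9947
Put-call parity: C − P = S − K·e^(−rT) = 110 − 120·0.9947 = 110 − 119.3640 = -9.3640
C = P + (C − P) = 10.69 + (-9.3640) = 1.3260

€1.33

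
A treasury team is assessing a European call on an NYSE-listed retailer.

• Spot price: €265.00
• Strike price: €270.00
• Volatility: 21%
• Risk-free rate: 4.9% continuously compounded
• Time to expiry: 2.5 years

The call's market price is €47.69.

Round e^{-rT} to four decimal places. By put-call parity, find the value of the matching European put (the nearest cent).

exp(−rT) = exp(−0.049·2.5) = 0.8847
Put-call parity: C − P = S − K·e^(−rT) = 265 − 270·0.8847 = 265 − 238.8690 = 26.1310
P = C − (C − P) = 47.69 − (26.1310) = 21.5590

€21.56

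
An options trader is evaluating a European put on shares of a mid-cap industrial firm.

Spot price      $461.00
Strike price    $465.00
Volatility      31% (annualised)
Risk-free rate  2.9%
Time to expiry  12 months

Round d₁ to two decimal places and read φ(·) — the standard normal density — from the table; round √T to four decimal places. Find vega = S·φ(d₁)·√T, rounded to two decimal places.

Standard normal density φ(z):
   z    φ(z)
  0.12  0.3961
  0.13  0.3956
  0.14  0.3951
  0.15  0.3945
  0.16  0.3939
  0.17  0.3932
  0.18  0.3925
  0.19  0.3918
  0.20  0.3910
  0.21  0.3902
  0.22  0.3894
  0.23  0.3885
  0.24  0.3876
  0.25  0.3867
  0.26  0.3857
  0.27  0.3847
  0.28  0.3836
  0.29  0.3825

σ√T = 0.31·√1 = 0.3100
ln(S/K) + (r + σ²/2)T = ln(461/465) + (0.029 + 0.31²/2)·1 = -0.0086 + 0.0771 = 0.0684
d₁ = 0.0684 / 0.3100 = 0.2207 ≈ 0.22
√T = √1 = 1.0000
φ(d₁) = φ(0.22) = 0.3894
vega = S·φ(d₁)·√T = 461·0.3894·1.0000 = 179.5134
(Call and put vega coincide under Black-Scholes.)

179.51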